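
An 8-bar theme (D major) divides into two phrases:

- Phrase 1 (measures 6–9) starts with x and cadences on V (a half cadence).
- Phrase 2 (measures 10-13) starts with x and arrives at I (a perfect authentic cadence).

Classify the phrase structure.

Phrase 1 ends with a half cadence (weaker) and phrase 2 with a perfect authentic cadence (stronger): antecedent + consequent = a period.
The two phrases open with the same material (x / x), so the period is parallel.

parallel period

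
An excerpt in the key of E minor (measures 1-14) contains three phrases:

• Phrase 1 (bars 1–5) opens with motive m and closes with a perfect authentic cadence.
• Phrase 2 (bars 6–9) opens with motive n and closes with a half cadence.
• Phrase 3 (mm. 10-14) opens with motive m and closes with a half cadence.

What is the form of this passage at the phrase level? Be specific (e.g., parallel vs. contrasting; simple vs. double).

The final phrase closes with a half cadence, which is not stronger than the preceding half cadence; the 3 phrases lack an overall antecedent–consequent design and so form a phrase group.

phrase group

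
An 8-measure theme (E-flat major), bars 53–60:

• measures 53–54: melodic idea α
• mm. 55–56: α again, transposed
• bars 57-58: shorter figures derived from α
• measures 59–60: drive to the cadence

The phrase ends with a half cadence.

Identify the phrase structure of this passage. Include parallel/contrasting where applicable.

Basic idea (mm. 53–54) + its repetition (bars 55–56) form the presentation; fragmentation and cadence (mm. 57–60) form the continuation — the 8-bar whole is a sentence.

sentence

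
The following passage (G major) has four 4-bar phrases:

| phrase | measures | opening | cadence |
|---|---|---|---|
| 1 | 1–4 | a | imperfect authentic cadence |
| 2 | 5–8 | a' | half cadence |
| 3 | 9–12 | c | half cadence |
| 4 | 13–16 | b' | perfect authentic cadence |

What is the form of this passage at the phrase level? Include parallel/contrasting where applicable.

contrasting double period

Four phrases in two halves: the first half (bars 1-8) ends with a half cadence, the second (bars 9–16) with a perfect authentic cadence — a large antecedent–consequent pair, i.e. a double period.
Phrase 3 begins with different material from phrase 1, making it contrasting.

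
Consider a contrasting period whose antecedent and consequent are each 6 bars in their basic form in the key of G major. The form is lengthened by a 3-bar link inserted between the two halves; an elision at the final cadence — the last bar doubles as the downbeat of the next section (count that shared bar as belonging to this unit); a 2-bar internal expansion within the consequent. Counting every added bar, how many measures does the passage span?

Basic contrasting period: 6 + 6 = 12 bars.
12 (basic form) + 3 (link) + 2 (internal expansion) = 17.
The elision shares a bar with the next section but does not change this unit's count.

17 measures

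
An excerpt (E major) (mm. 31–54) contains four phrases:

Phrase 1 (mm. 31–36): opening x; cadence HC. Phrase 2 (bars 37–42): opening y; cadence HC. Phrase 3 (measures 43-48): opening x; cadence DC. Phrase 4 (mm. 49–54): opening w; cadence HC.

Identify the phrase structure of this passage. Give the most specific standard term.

phrase group

Phrase 4 ends with a half cadence, no stronger than phrase 2's half cadence, so the four phrases do not form a double period; nor do phrases 3–4 duplicate 1–2, so it is not a repeated period. With no phrase reaching a conclusive cadence, the passage is a phrase group.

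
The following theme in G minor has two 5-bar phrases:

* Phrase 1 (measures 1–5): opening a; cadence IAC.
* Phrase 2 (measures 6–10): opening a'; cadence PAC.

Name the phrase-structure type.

Phrase 1 ends with an imperfect authentic cadence (weaker) and phrase 2 with a perfect authentic cadence (stronger): antecedent + consequent = a period.
The two phrases open with the same material (a / a'), so the period is parallel.

parallel period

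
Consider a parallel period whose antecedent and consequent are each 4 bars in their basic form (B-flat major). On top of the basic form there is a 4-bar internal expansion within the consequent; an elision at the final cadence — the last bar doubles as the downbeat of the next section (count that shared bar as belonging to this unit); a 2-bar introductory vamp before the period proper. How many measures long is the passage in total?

14 measures

Basic parallel period: 4 + 4 = 8 bars.
8 (basic form) + 4 (internal expansion) + 2 (introduction) = 14.
The elision shares a bar with the next section but does not change this unit's count.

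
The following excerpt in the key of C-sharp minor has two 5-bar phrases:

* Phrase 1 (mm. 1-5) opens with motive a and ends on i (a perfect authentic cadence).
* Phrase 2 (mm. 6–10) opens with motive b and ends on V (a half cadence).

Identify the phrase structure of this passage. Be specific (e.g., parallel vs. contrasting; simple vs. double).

The second phrase closes with a half cadence, which is not stronger than the first phrase's perfect authentic cadence; without a weak→strong cadential pair there is no antecedent–consequent relationship, so this is a phrase group rather than a period.

phrase group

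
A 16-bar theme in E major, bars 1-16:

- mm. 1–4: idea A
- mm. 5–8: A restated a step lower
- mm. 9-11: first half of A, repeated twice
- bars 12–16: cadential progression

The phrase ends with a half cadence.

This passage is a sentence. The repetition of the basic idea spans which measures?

The presentation of a sentence is the basic idea (bars 1–4) plus its repetition (bars 5–8); the repetition of the basic idea is therefore mm. 5–8.

measures 5–8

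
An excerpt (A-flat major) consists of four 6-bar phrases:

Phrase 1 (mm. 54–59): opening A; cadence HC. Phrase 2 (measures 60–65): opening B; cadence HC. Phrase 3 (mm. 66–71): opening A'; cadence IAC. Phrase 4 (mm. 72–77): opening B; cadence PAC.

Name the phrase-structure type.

Four phrases in two halves: the first half (mm. 54–65) ends with a half cadence, the second (mm. 66-77) with a perfect authentic cadence — a large antecedent–consequent pair, i.e. a double period.
Phrase 3 begins with the same material as phrase 1, making it parallel.

parallel double period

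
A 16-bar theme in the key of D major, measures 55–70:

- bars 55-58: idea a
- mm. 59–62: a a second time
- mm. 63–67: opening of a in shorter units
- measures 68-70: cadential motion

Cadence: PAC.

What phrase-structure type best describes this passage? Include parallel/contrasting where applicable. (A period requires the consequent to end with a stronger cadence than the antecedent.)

sentence

Basic idea (mm. 55–58) + its repetition (mm. 59–62) form the presentation; fragmentation and cadence (mm. 63–70) form the continuation — the 16-bar whole is a sentence.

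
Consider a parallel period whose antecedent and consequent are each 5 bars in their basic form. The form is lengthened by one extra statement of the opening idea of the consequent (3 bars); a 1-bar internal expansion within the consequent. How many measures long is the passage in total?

14 measures

Basic parallel period: 5 + 5 = 10 bars.
10 (basic form) + 3 (extra statement) + 1 (internal expansion) = 14.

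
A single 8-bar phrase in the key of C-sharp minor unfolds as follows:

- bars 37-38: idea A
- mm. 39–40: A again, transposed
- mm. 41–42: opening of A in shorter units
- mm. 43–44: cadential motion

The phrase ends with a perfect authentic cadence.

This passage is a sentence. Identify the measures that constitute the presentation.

measures 37–40

The presentation of a sentence is the basic idea (mm. 37–38) plus its repetition (mm. 39-40); the presentation is therefore mm. 37-40.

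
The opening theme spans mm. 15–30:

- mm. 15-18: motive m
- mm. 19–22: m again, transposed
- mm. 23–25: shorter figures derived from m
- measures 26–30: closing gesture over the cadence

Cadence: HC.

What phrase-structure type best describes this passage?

sentence

Basic idea (bars 15–18) + its repetition (mm. 19–22) form the presentation; fragmentation and cadence (mm. 23–30) form the continuation — the 16-bar whole is a sentence.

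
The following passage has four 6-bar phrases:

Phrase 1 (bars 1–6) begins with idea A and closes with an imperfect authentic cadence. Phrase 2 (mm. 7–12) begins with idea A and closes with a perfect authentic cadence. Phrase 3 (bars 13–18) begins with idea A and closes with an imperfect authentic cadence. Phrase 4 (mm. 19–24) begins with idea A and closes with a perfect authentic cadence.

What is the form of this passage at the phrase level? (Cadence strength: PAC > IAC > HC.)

repeated period

The cadence pattern IAC–PAC–IAC–PAC is weak–strong twice, and phrases 3–4 restate phrases 1–2: a period heard twice, not a double period (which would end weakly at phrase 2).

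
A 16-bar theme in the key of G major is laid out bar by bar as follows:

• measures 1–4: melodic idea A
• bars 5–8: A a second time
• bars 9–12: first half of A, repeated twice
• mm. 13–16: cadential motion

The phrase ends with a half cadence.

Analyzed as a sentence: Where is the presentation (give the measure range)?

The presentation of a sentence is the basic idea (measures 1–4) plus its repetition (mm. 5–8); the presentation is therefore measures 1–8.

measures 1–8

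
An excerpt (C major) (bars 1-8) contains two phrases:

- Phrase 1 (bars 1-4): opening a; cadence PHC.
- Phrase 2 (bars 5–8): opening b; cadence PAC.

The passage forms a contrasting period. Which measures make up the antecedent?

The phrase ending with the weaker cadence (Phrygian half cadence) is the antecedent; the one ending more conclusively (perfect authentic cadence) is the consequent. The antecedent is measures 1–4.

measures 1–4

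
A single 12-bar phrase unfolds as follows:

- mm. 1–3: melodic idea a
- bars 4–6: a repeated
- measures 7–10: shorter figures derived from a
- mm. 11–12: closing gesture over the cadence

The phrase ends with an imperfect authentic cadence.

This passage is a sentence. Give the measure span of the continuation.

After the presentation (bars 1-6), the continuation covers the fragmentation through the cadence: mm. 7–12.

measures 7–12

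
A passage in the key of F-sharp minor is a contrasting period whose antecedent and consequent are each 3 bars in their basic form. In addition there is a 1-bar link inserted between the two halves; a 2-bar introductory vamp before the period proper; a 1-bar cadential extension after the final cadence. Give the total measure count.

Basic contrasting period: 3 + 3 = 6 bars.
6 (basic form) + 1 (link) + 2 (introduction) + 1 (cadential extension) = 10.

10 measures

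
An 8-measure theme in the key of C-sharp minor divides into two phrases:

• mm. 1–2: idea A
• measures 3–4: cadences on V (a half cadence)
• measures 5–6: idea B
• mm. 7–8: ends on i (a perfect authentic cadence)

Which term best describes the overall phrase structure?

Phrase 1 ends with a half cadence (weaker) and phrase 2 with a perfect authentic cadence (stronger): antecedent + consequent = a period.
The two phrases open with different material (A / B), so the period is contrasting.

contrasting period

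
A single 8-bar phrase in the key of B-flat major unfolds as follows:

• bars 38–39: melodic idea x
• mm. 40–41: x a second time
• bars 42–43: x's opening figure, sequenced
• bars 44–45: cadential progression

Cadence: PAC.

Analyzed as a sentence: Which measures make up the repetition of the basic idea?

The presentation of a sentence is the basic idea (mm. 38–39) plus its repetition (bars 40–41); the repetition of the basic idea is therefore bars 40-41.

measures 40–41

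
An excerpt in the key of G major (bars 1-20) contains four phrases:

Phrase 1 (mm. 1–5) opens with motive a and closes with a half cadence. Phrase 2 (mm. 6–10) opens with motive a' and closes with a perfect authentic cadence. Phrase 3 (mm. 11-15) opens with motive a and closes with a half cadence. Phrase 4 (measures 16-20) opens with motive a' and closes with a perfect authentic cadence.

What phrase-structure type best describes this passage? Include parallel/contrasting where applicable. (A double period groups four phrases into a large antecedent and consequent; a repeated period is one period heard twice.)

repeated period

The cadence pattern HC–PAC–HC–PAC is weak–strong twice, and phrases 3–4 restate phrases 1–2: a period heard twice, not a double period (which would end weakly at phrase 2).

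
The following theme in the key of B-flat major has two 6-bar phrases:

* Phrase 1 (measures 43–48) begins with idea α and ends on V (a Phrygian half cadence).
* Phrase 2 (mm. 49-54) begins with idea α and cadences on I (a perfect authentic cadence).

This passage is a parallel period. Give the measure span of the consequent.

measures 49–54

The antecedent is the phrase ending with the weaker cadence (Phrygian half cadence, phrase 1) and the consequent the one ending more conclusively (perfect authentic cadence, phrase 2); the consequent is measures 49-54.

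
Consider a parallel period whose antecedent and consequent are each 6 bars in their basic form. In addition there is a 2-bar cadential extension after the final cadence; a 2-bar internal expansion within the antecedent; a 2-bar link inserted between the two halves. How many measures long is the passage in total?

Basic parallel period: 6 + 6 = 12 bars.
12 (basic form) + 2 (cadential extension) + 2 (internal expansion) + 2 (link) = 18.

18 measures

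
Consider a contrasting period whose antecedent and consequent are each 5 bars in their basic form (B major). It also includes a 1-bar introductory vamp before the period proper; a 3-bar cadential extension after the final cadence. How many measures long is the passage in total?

Basic contrasting period: 5 + 5 = 10 bars.
10 (basic form) + 1 (introduction) + 3 (cadential extension) = 14.

14 measures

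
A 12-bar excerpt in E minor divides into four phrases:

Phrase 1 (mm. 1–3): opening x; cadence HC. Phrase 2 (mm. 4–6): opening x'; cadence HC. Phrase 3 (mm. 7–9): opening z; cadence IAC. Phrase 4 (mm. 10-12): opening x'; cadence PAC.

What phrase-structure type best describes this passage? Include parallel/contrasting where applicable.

contrasting double period

Four phrases in two halves: the first half (mm. 1–6) ends with a half cadence, the second (mm. 7–12) with a perfect authentic cadence — a large antecedent–consequent pair, i.e. a double period.
Phrase 3 begins with different material from phrase 1, making it contrasting.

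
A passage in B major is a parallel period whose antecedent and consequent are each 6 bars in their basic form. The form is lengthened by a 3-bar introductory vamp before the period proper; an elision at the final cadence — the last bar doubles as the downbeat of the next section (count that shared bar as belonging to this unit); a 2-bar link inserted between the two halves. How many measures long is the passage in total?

Basic parallel period: 6 + 6 = 12 bars.
12 (basic form) + 3 (introduction) + 2 (link) = 17.
The elision shares a bar with the next section but does not change this unit's count.

17 measures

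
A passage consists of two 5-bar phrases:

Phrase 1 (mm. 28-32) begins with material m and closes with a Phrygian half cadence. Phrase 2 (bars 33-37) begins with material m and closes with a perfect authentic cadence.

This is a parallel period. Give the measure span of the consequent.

measures 33–37

The phrase ending with the weaker cadence (Phrygian half cadence) is the antecedent; the one ending more conclusively (perfect authentic cadence) is the consequent. The consequent is measures 33–37.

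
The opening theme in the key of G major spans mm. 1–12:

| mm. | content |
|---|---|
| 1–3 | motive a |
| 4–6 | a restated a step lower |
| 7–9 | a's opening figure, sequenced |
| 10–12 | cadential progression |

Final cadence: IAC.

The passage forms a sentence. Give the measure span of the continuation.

After the presentation (mm. 1-6), the continuation covers the fragmentation through the cadence: bars 7–12.

measures 7–12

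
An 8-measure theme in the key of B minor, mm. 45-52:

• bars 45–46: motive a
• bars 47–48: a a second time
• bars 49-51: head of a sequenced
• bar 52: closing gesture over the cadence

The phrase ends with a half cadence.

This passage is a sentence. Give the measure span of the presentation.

measures 45–48

The presentation of a sentence is the basic idea (bars 45–46) plus its repetition (mm. 47-48); the presentation is therefore bars 45–48.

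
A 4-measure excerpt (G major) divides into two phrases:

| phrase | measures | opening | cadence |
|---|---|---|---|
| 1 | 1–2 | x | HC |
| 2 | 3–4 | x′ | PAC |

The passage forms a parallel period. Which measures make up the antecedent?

The phrase ending with the weaker cadence (half cadence) is the antecedent; the one ending more conclusively (perfect authentic cadence) is the consequent. The antecedent is measures 1–2.

measures 1–2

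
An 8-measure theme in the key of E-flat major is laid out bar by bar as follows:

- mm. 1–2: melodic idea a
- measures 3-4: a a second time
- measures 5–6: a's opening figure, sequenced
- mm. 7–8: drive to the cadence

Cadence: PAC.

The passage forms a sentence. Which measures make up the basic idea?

measures 1–2

The presentation of a sentence is the basic idea (measures 1–2) plus its repetition (measures 3–4); the basic idea is therefore bars 1-2.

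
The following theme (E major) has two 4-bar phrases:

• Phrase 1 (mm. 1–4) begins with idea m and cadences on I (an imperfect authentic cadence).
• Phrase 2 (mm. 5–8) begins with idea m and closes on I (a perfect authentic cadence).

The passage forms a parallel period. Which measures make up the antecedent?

The phrase ending with the weaker cadence (imperfect authentic cadence) is the antecedent; the one ending more conclusively (perfect authentic cadence) is the consequent. The antecedent is measures 1–4.

measures 1–4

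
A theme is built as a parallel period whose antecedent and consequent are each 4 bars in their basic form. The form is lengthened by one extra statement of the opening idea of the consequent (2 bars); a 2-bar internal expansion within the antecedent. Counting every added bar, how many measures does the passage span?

Basic parallel period: 4 + 4 = 8 bars.
8 (basic form) + 2 (extra statement) + 2 (internal expansion) = 12.

12 measures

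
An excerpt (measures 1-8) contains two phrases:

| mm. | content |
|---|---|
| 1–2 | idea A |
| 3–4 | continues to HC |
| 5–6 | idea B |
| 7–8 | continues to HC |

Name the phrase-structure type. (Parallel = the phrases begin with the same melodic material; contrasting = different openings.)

phrase group

The second phrase closes with a half cadence, which is not stronger than the first phrase's half cadence; without a weak→strong cadential pair there is no antecedent–consequent relationship, so this is a phrase group rather than a period.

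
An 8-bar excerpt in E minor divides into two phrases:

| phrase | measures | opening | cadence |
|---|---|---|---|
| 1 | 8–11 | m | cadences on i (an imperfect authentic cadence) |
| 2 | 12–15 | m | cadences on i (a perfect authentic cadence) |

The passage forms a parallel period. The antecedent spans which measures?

measures 8–11

The antecedent is the phrase ending with the weaker cadence (imperfect authentic cadence, phrase 1) and the consequent the one ending more conclusively (perfect authentic cadence, phrase 2); the antecedent is mm. 8–11.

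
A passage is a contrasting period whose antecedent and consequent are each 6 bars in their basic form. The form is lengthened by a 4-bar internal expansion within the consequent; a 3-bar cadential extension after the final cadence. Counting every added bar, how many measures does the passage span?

19 measures

Basic contrasting period: 6 + 6 = 12 bars.
12 (basic form) + 4 (internal expansion) + 3 (cadential extension) = 19.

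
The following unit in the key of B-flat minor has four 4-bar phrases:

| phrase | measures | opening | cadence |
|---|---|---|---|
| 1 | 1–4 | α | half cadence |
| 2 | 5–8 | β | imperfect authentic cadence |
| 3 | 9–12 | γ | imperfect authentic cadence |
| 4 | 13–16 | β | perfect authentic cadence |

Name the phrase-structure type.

contrasting double period

Four phrases in two halves: the first half (mm. 1–8) ends with an imperfect authentic cadence, the second (measures 9–16) with a perfect authentic cadence — a large antecedent–consequent pair, i.e. a double period.
Phrase 3 begins with different material from phrase 1, making it contrasting.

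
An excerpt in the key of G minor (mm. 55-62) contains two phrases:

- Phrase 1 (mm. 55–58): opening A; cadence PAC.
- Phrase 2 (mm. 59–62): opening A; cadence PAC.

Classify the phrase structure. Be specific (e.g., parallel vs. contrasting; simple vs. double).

repeated phrase

Both phrases have the same opening (A) and the same cadence (perfect authentic cadence): the second is a restatement, not a consequent, so this is a repeated phrase rather than a period.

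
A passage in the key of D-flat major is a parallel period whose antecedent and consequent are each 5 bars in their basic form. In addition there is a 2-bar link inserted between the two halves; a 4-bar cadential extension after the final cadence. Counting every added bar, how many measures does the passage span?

16 measures

Basic parallel period: 5 + 5 = 10 bars.
10 (basic form) + 2 (link) + 4 (cadential extension) = 16.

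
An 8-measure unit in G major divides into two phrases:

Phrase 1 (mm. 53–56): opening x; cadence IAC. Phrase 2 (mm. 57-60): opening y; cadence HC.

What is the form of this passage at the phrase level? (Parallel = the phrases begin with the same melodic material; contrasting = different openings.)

The second phrase closes with a half cadence, which is not stronger than the first phrase's imperfect authentic cadence; without a weak→strong cadential pair there is no antecedent–consequent relationship, so this is a phrase group rather than a period.

phrase group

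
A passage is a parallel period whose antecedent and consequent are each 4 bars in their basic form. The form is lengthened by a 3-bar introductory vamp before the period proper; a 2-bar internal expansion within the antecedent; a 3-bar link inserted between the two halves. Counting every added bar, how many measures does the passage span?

Basic parallel period: 4 + 4 = 8 bars.
8 (basic form) + 3 (introduction) + 2 (internal expansion) + 3 (link) = 16.

16 measures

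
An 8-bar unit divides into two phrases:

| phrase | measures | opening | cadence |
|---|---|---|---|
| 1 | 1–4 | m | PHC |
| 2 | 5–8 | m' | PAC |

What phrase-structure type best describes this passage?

Phrase 1 ends with a Phrygian half cadence (weaker) and phrase 2 with a perfect authentic cadence (stronger): antecedent + consequent = a period.
The two phrases open with the same material (m / m'), so the period is parallel.

parallel period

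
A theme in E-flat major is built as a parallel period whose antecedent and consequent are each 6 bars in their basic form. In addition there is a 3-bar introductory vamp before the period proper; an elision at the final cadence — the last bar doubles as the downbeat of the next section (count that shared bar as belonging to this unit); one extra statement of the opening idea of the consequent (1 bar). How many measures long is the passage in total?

Basic parallel period: 6 + 6 = 12 bars.
12 (basic form) + 3 (introduction) + 1 (extra statement) = 16.
The elision shares a bar with the next section but does not change this unit's count.

16 measures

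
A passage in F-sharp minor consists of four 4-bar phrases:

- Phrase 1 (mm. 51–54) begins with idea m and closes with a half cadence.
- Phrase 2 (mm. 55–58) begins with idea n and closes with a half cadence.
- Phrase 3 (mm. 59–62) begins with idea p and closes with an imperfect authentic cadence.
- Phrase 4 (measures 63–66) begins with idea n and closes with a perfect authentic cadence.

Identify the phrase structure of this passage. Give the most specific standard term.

Four phrases in two halves: the first half (mm. 51–58) ends with a half cadence, the second (mm. 59-66) with a perfect authentic cadence — a large antecedent–consequent pair, i.e. a double period.
Phrase 3 begins with different material from phrase 1, making it contrasting.

contrasting double period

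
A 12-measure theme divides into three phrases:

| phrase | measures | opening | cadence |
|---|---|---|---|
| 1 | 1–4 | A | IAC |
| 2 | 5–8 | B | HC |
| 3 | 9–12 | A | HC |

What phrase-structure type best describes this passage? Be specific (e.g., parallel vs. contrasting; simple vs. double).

phrase group

The final phrase closes with a half cadence, which is not stronger than the preceding half cadence; the 3 phrases lack an overall antecedent–consequent design and so form a phrase group.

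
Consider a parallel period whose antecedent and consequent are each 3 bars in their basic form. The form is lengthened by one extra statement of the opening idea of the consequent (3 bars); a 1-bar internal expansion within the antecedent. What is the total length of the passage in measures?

Basic parallel period: 3 + 3 = 6 bars.
6 (basic form) + 3 (extra statement) + 1 (internal expansion) = 10.

10 measures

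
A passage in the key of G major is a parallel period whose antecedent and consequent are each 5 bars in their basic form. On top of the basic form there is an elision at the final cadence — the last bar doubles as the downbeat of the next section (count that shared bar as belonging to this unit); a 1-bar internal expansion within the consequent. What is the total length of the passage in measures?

11 measures

Basic parallel period: 5 + 5 = 10 bars.
10 (basic form) + 1 (internal expansion) = 11.
The elision shares a bar with the next section but does not change this unit's count.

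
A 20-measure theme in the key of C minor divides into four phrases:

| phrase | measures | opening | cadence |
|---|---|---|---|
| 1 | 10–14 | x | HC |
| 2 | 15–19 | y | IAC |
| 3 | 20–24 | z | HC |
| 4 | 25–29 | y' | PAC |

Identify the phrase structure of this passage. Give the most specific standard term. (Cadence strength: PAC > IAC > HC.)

contrasting double period

Four phrases in two halves: the first half (measures 10–19) ends with an imperfect authentic cadence, the second (mm. 20-29) with a perfect authentic cadence — a large antecedent–consequent pair, i.e. a double period.
Phrase 3 begins with different material from phrase 1, making it contrasting.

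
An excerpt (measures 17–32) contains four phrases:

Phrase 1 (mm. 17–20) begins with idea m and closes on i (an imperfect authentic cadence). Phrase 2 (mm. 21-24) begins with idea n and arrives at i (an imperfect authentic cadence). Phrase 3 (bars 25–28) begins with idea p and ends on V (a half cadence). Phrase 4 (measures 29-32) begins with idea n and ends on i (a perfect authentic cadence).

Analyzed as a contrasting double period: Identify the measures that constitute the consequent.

In a double period the four phrases pair into a large antecedent (phrases 1–2, ending imperfect authentic cadence) and a large consequent (phrases 3–4, ending perfect authentic cadence). The consequent spans mm. 25–32.

measures 25–32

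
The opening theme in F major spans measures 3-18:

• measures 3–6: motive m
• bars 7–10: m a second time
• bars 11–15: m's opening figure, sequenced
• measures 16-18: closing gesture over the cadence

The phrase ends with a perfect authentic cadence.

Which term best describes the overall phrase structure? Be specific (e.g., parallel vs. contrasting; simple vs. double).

Basic idea (mm. 3–6) + its repetition (measures 7–10) form the presentation; fragmentation and cadence (mm. 11–18) form the continuation — the 16-bar whole is a sentence.

sentence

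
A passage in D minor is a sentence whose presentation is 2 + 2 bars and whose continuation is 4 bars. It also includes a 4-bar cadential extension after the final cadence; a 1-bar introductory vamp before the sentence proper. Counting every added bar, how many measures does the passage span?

Basic sentence: 2 + 2 + 4 = 8 bars.
8 (basic form) + 4 (cadential extension) + 1 (introduction) = 13.

13 measures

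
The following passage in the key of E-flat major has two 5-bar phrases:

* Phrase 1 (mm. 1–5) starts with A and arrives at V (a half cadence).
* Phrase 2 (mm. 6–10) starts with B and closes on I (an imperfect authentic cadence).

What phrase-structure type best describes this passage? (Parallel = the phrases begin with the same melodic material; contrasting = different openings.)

Phrase 1 ends with a half cadence (weaker) and phrase 2 with an imperfect authentic cadence (stronger): antecedent + consequent = a period.
The two phrases open with different material (A / B), so the period is contrasting.

contrasting period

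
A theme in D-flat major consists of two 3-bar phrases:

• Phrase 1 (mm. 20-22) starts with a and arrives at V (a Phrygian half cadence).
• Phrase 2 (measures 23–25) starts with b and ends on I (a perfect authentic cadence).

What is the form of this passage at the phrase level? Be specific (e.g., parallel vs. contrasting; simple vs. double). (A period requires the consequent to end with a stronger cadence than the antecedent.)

contrasting period

Phrase 1 ends with a Phrygian half cadence (weaker) and phrase 2 with a perfect authentic cadence (stronger): antecedent + consequent = a period.
The two phrases open with different material (a / b), so the period is contrasting.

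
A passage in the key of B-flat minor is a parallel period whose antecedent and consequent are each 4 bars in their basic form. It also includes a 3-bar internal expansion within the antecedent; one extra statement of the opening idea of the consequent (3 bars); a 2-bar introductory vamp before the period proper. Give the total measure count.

16 measures

Basic parallel period: 4 + 4 = 8 bars.
8 (basic form) + 3 (internal expansion) + 3 (extra statement) + 2 (introduction) = 16.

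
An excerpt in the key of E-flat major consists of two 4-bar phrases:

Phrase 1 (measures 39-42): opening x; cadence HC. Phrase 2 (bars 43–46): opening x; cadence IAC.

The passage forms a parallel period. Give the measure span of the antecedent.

measures 39–42

The phrase ending with the weaker cadence (half cadence) is the antecedent; the one ending more conclusively (imperfect authentic cadence) is the consequent. The antecedent is measures 39–42.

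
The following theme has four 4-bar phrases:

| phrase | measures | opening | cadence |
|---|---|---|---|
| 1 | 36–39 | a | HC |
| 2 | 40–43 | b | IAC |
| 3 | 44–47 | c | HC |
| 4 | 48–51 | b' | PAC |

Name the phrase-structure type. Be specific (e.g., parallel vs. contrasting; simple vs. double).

Four phrases in two halves: the first half (measures 36–43) ends with an imperfect authentic cadence, the second (bars 44-51) with a perfect authentic cadence — a large antecedent–consequent pair, i.e. a double period.
Phrase 3 begins with different material from phrase 1, making it contrasting.

contrasting double period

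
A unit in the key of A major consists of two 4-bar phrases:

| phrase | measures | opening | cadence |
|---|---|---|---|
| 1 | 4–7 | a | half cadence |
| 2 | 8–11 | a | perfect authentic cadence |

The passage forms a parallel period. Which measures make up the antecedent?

measures 4–7

The phrase ending with the weaker cadence (half cadence) is the antecedent; the one ending more conclusively (perfect authentic cadence) is the consequent. The antecedent is measures 4–7.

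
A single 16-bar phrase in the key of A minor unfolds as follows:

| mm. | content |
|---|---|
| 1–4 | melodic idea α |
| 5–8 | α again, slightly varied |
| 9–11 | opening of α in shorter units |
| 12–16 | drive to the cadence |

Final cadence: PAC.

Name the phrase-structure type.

sentence

Basic idea (mm. 1–4) + its repetition (measures 5–8) form the presentation; fragmentation and cadence (mm. 9–16) form the continuation — the 16-bar whole is a sentence.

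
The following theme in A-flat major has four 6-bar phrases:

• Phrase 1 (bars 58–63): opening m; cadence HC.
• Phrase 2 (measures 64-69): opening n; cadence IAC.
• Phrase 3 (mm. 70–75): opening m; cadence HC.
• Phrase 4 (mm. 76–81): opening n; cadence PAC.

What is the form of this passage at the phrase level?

Four phrases in two halves: the first half (measures 58–69) ends with an imperfect authentic cadence, the second (mm. 70–81) with a perfect authentic cadence — a large antecedent–consequent pair, i.e. a double period.
Phrase 3 begins with the same material as phrase 1, making it parallel.

parallel double period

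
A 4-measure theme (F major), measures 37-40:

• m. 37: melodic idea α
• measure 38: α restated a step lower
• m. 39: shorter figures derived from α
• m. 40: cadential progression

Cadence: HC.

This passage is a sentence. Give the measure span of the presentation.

The presentation of a sentence is the basic idea (bar 37) plus its repetition (m. 38); the presentation is therefore mm. 37–38.

measures 37–38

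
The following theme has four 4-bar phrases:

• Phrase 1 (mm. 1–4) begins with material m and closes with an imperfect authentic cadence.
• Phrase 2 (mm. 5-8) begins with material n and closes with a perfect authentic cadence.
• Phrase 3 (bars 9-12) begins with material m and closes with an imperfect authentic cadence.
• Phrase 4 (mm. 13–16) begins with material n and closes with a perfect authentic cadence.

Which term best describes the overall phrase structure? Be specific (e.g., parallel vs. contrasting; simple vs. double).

The cadence pattern IAC–PAC–IAC–PAC is weak–strong twice, and phrases 3–4 restate phrases 1–2: a period heard twice, not a double period (which would end weakly at phrase 2).

repeated period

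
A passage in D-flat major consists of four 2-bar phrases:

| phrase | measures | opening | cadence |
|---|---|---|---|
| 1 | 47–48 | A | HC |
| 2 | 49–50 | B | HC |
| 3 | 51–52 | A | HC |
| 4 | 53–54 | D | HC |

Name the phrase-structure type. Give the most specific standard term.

phrase group

Phrase 4 ends with a half cadence, no stronger than phrase 2's half cadence, so the four phrases do not form a double period; nor do phrases 3–4 duplicate 1–2, so it is not a repeated period. With no phrase reaching a conclusive cadence, the passage is a phrase group.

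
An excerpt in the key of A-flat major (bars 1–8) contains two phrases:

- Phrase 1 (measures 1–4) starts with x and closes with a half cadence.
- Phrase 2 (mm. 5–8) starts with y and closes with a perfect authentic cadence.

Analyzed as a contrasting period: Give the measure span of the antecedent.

measures 1–4

The antecedent is the phrase ending with the weaker cadence (half cadence, phrase 1) and the consequent the one ending more conclusively (perfect authentic cadence, phrase 2); the antecedent is measures 1–4.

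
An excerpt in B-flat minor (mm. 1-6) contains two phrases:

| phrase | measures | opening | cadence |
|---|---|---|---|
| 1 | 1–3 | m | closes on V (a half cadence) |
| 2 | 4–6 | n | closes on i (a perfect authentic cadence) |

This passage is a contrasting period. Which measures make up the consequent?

The antecedent is the phrase ending with the weaker cadence (half cadence, phrase 1) and the consequent the one ending more conclusively (perfect authentic cadence, phrase 2); the consequent is mm. 4–6.

measures 4–6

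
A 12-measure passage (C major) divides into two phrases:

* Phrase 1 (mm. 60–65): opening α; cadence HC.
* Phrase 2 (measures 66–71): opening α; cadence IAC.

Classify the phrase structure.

parallel period

Phrase 1 ends with a half cadence (weaker) and phrase 2 with an imperfect authentic cadence (stronger): antecedent + consequent = a period.
The two phrases open with the same material (α / α), so the period is parallel.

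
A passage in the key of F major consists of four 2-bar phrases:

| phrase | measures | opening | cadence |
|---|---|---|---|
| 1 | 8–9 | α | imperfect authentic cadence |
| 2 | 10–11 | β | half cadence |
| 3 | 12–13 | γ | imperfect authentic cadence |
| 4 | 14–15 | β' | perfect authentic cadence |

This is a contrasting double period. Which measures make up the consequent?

In a double period the first pair of phrases (ending half cadence) is the large antecedent and the second pair (ending perfect authentic cadence) is the large consequent; the consequent is measures 12–15.

measures 12–15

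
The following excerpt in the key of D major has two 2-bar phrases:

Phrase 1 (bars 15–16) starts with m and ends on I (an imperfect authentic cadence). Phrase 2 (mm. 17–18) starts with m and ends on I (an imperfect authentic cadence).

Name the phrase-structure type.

repeated phrase

Both phrases have the same opening (m) and the same cadence (imperfect authentic cadence): the second is a restatement, not a consequent, so this is a repeated phrase rather than a period.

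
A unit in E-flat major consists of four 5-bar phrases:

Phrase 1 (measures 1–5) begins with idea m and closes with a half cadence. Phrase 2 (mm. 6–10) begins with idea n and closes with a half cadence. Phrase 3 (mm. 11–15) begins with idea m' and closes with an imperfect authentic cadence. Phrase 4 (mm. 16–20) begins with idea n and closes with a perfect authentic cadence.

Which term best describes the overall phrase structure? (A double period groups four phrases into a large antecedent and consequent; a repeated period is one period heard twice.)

parallel double period

Four phrases in two halves: the first half (mm. 1–10) ends with a half cadence, the second (measures 11–20) with a perfect authentic cadence — a large antecedent–consequent pair, i.e. a double period.
Phrase 3 begins with the same material as phrase 1, making it parallel.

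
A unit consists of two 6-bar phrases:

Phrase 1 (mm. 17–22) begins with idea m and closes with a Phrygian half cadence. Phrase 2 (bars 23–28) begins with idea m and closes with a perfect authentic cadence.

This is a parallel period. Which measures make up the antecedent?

measures 17–22

The phrase ending with the weaker cadence (Phrygian half cadence) is the antecedent; the one ending more conclusively (perfect authentic cadence) is the consequent. The antecedent is measures 17–22.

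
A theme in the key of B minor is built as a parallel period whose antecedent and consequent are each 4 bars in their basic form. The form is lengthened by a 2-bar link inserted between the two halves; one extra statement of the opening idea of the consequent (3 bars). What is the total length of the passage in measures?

13 measures

Basic parallel period: 4 + 4 = 8 bars.
8 (basic form) + 2 (link) + 3 (extra statement) = 13.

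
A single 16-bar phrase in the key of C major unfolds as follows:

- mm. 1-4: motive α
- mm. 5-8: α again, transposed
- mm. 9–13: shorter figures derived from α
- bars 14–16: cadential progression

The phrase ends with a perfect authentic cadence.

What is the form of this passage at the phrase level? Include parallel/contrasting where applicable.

sentence

Basic idea (mm. 1–4) + its repetition (bars 5-8) form the presentation; fragmentation and cadence (mm. 9-16) form the continuation — the 16-bar whole is a sentence.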